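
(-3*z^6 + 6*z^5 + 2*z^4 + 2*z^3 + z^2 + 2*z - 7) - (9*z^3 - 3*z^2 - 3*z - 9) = -3*z^6 + 6*z^5 + 2*z^4 - 7*z^3 + 4*z^2 + 5*z + 2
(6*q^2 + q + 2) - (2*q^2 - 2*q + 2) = 4*q^2 + 3*q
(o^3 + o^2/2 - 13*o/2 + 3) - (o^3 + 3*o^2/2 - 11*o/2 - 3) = -o^2 - o + 6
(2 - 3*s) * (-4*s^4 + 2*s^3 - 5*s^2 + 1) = 12*s^5 - 14*s^4 + 19*s^3 - 10*s^2 - 3*s + 2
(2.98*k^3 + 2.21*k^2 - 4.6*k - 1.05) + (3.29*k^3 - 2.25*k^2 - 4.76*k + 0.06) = 6.27*k^3 - 0.04*k^2 - 9.36*k - 0.99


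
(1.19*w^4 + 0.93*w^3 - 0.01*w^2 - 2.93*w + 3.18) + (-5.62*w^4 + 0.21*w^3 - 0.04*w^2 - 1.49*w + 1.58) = -4.43*w^4 + 1.14*w^3 - 0.05*w^2 - 4.42*w + 4.76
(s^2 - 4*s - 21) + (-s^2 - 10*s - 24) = -14*s - 45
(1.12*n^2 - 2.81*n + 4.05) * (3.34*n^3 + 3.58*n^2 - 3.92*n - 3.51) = 3.7408*n^5 - 5.3758*n^4 - 0.923200000000003*n^3 + 21.583*n^2 - 6.0129*n - 14.2155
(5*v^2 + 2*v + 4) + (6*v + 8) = 5*v^2 + 8*v + 12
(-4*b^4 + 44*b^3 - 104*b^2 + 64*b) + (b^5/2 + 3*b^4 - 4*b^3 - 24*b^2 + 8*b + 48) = b^5/2 - b^4 + 40*b^3 - 128*b^2 + 72*b + 48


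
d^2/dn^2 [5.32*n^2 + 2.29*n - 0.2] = 10.6400000000000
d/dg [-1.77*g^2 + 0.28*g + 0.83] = 0.28 - 3.54*g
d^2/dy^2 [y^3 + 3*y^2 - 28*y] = 6*y + 6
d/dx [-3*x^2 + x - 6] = 1 - 6*x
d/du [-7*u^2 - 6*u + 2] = -14*u - 6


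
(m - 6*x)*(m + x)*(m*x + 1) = m^3*x - 5*m^2*x^2 + m^2 - 6*m*x^3 - 5*m*x - 6*x^2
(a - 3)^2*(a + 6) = a^3 - 27*a + 54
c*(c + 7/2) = c^2 + 7*c/2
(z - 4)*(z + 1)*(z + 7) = z^3 + 4*z^2 - 25*z - 28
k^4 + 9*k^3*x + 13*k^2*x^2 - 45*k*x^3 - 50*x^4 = (k - 2*x)*(k + x)*(k + 5*x)^2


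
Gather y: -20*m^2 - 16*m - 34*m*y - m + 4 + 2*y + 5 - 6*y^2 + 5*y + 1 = -20*m^2 - 17*m - 6*y^2 + y*(7 - 34*m) + 10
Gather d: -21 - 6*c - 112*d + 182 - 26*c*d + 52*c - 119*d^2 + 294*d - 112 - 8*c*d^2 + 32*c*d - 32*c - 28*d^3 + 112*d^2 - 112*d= 14*c - 28*d^3 + d^2*(-8*c - 7) + d*(6*c + 70) + 49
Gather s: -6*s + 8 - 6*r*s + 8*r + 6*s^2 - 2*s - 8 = 8*r + 6*s^2 + s*(-6*r - 8)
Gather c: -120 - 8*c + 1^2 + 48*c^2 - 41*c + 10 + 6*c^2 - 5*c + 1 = 54*c^2 - 54*c - 108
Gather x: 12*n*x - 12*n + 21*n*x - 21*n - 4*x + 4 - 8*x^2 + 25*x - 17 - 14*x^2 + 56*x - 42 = -33*n - 22*x^2 + x*(33*n + 77) - 55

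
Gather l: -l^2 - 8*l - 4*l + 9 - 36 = -l^2 - 12*l - 27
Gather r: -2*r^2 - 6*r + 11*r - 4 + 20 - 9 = -2*r^2 + 5*r + 7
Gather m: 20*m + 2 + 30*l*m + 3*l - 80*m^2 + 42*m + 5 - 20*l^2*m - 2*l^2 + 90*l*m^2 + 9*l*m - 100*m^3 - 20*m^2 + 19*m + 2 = -2*l^2 + 3*l - 100*m^3 + m^2*(90*l - 100) + m*(-20*l^2 + 39*l + 81) + 9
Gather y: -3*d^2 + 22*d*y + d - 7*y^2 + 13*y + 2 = -3*d^2 + d - 7*y^2 + y*(22*d + 13) + 2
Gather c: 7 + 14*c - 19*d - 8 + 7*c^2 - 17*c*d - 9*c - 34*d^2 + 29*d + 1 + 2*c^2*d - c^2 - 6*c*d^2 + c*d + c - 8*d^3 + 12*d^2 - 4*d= c^2*(2*d + 6) + c*(-6*d^2 - 16*d + 6) - 8*d^3 - 22*d^2 + 6*d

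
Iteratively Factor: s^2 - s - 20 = (s - 5)*(s + 4)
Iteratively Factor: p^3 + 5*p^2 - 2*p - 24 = (p - 2)*(p^2 + 7*p + 12) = (p - 2)*(p + 3)*(p + 4)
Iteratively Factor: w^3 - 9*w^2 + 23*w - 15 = (w - 5)*(w^2 - 4*w + 3) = (w - 5)*(w - 3)*(w - 1)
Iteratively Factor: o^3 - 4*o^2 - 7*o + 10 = (o - 5)*(o^2 + o - 2) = (o - 5)*(o - 1)*(o + 2)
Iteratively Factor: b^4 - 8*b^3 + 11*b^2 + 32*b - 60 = (b + 2)*(b^3 - 10*b^2 + 31*b - 30) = (b - 5)*(b + 2)*(b^2 - 5*b + 6) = (b - 5)*(b - 2)*(b + 2)*(b - 3)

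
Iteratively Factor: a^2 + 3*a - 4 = (a - 1)*(a + 4)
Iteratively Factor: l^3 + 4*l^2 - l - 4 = (l + 1)*(l^2 + 3*l - 4) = (l + 1)*(l + 4)*(l - 1)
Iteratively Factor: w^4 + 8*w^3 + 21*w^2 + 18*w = (w + 2)*(w^3 + 6*w^2 + 9*w) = (w + 2)*(w + 3)*(w^2 + 3*w) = w*(w + 2)*(w + 3)*(w + 3)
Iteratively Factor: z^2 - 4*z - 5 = (z - 5)*(z + 1)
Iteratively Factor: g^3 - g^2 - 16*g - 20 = (g + 2)*(g^2 - 3*g - 10) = (g + 2)^2*(g - 5)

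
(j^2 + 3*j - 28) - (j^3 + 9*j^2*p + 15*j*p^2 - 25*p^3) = -j^3 - 9*j^2*p + j^2 - 15*j*p^2 + 3*j + 25*p^3 - 28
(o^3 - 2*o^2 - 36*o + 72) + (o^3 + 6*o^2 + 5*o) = 2*o^3 + 4*o^2 - 31*o + 72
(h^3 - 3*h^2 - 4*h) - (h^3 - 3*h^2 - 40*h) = 36*h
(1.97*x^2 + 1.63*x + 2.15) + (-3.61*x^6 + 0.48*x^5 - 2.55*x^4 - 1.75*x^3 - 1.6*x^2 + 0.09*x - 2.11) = -3.61*x^6 + 0.48*x^5 - 2.55*x^4 - 1.75*x^3 + 0.37*x^2 + 1.72*x + 0.04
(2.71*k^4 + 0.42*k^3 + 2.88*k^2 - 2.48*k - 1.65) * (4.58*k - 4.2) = 12.4118*k^5 - 9.4584*k^4 + 11.4264*k^3 - 23.4544*k^2 + 2.859*k + 6.93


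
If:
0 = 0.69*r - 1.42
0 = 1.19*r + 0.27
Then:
No Solution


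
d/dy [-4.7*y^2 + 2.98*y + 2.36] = 2.98 - 9.4*y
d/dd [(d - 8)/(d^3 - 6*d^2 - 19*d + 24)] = 2*(-d - 1)/(d^4 + 4*d^3 - 2*d^2 - 12*d + 9)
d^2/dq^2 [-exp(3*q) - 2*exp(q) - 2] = (-9*exp(2*q) - 2)*exp(q)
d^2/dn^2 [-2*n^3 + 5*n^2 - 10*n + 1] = 10 - 12*n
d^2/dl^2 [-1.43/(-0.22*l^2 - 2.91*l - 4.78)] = (-0.138424*l^2 - 1.830972*l + 1.43*(0.44*l + 2.91)*(0.88*l + 5.82) - 3.007576)/(0.22*l^2 + 2.91*l + 4.78)^3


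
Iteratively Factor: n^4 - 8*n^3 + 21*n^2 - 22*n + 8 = (n - 4)*(n^3 - 4*n^2 + 5*n - 2) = (n - 4)*(n - 1)*(n^2 - 3*n + 2) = (n - 4)*(n - 2)*(n - 1)*(n - 1)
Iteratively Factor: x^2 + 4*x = (x + 4)*(x)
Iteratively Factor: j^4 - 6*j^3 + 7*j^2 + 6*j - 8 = (j + 1)*(j^3 - 7*j^2 + 14*j - 8) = (j - 2)*(j + 1)*(j^2 - 5*j + 4) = (j - 2)*(j - 1)*(j + 1)*(j - 4)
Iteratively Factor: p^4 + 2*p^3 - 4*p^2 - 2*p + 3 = (p - 1)*(p^3 + 3*p^2 - p - 3) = (p - 1)*(p + 1)*(p^2 + 2*p - 3) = (p - 1)^2*(p + 1)*(p + 3)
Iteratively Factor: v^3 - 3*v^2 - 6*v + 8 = (v - 4)*(v^2 + v - 2) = (v - 4)*(v + 2)*(v - 1)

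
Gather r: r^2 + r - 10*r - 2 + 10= r^2 - 9*r + 8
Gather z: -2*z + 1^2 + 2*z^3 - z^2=2*z^3 - z^2 - 2*z + 1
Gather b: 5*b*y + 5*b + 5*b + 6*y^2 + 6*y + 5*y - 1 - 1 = b*(5*y + 10) + 6*y^2 + 11*y - 2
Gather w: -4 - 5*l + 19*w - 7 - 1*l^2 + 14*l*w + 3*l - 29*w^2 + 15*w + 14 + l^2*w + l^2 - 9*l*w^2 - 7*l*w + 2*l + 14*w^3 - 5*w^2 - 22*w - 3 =14*w^3 + w^2*(-9*l - 34) + w*(l^2 + 7*l + 12)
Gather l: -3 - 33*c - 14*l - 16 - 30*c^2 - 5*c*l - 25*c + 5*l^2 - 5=-30*c^2 - 58*c + 5*l^2 + l*(-5*c - 14) - 24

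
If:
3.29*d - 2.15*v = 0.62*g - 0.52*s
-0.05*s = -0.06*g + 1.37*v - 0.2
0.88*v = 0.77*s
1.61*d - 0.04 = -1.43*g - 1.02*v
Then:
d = 0.04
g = -0.12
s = 0.15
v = 0.14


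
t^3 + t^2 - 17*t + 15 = (t - 3)*(t - 1)*(t + 5)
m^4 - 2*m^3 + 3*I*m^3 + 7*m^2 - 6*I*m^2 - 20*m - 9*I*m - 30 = (m - 3)*(m + 1)*(m - 2*I)*(m + 5*I)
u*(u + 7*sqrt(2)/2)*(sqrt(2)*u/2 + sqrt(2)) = sqrt(2)*u^3/2 + sqrt(2)*u^2 + 7*u^2/2 + 7*u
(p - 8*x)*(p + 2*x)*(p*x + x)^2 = p^4*x^2 - 6*p^3*x^3 + 2*p^3*x^2 - 16*p^2*x^4 - 12*p^2*x^3 + p^2*x^2 - 32*p*x^4 - 6*p*x^3 - 16*x^4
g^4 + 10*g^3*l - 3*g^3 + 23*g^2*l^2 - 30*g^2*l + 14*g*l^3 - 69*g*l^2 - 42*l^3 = (g - 3)*(g + l)*(g + 2*l)*(g + 7*l)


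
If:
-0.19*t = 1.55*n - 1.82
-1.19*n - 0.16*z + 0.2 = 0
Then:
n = 0.168067226890756 - 0.134453781512605*z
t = 1.0968597965502*z + 8.2078726227333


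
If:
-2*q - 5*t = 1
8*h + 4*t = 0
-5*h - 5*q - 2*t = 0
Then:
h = 5/52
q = -1/52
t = -5/26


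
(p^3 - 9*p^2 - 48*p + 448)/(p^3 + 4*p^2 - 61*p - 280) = (p - 8)/(p + 5)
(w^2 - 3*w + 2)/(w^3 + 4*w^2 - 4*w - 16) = (w - 1)/(w^2 + 6*w + 8)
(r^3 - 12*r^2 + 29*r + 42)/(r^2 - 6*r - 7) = r - 6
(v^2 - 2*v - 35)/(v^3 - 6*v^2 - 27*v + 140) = 1/(v - 4)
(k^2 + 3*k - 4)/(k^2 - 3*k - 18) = (-k^2 - 3*k + 4)/(-k^2 + 3*k + 18)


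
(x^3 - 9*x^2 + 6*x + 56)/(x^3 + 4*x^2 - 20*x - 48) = (x - 7)/(x + 6)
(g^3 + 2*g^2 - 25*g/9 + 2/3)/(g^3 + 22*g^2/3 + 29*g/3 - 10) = (g - 1/3)/(g + 5)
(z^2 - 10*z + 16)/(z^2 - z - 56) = (z - 2)/(z + 7)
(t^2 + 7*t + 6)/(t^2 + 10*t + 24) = (t + 1)/(t + 4)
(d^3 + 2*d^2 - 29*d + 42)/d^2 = d + 2 - 29/d + 42/d^2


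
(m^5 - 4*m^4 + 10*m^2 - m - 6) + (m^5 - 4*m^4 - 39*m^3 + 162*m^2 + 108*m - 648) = 2*m^5 - 8*m^4 - 39*m^3 + 172*m^2 + 107*m - 654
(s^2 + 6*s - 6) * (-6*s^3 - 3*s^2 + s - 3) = -6*s^5 - 39*s^4 + 19*s^3 + 21*s^2 - 24*s + 18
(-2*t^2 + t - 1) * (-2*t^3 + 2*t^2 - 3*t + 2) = 4*t^5 - 6*t^4 + 10*t^3 - 9*t^2 + 5*t - 2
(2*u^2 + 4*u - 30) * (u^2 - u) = 2*u^4 + 2*u^3 - 34*u^2 + 30*u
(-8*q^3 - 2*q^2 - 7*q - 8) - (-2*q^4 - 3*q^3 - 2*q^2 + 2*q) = 2*q^4 - 5*q^3 - 9*q - 8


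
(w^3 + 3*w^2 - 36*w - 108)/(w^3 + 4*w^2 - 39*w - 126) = (w + 6)/(w + 7)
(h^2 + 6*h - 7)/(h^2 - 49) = (h - 1)/(h - 7)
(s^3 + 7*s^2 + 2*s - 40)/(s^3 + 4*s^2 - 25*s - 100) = (s - 2)/(s - 5)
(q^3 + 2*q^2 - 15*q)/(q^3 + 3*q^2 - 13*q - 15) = q/(q + 1)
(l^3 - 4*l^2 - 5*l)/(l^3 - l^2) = (l^2 - 4*l - 5)/(l*(l - 1))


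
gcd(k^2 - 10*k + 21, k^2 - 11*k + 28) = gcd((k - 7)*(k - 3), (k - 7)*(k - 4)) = k - 7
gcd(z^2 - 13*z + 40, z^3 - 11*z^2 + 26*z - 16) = z - 8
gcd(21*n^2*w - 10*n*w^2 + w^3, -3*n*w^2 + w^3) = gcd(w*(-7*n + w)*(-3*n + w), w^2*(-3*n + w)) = -3*n*w + w^2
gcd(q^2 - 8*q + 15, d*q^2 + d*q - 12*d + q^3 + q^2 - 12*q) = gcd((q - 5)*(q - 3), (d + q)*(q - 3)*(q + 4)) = q - 3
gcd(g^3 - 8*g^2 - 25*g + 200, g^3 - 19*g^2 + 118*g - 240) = g^2 - 13*g + 40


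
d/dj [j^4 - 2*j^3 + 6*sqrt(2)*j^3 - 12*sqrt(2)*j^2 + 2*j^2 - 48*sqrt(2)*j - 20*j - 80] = 4*j^3 - 6*j^2 + 18*sqrt(2)*j^2 - 24*sqrt(2)*j + 4*j - 48*sqrt(2) - 20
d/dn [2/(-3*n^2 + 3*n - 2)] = 6*(2*n - 1)/(3*n^2 - 3*n + 2)^2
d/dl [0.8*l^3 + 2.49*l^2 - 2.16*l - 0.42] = 2.4*l^2 + 4.98*l - 2.16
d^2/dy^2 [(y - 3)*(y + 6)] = 2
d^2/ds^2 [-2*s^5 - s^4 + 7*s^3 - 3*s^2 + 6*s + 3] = -40*s^3 - 12*s^2 + 42*s - 6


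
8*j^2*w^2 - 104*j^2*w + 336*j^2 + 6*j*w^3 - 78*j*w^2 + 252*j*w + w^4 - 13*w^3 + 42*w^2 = (2*j + w)*(4*j + w)*(w - 7)*(w - 6)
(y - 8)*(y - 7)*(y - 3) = y^3 - 18*y^2 + 101*y - 168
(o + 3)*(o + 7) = o^2 + 10*o + 21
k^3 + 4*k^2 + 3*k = k*(k + 1)*(k + 3)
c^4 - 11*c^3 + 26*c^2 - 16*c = c*(c - 8)*(c - 2)*(c - 1)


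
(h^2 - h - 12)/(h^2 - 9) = (h - 4)/(h - 3)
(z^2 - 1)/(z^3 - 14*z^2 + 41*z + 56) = (z - 1)/(z^2 - 15*z + 56)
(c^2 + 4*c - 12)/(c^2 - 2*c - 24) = (-c^2 - 4*c + 12)/(-c^2 + 2*c + 24)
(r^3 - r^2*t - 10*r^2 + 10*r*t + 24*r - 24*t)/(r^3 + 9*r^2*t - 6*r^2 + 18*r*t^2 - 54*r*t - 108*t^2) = (r^2 - r*t - 4*r + 4*t)/(r^2 + 9*r*t + 18*t^2)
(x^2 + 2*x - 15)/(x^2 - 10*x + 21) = (x + 5)/(x - 7)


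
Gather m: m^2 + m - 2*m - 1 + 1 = m^2 - m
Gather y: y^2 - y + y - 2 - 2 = y^2 - 4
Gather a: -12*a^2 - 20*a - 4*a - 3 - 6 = -12*a^2 - 24*a - 9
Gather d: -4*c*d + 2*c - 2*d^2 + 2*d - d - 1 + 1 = 2*c - 2*d^2 + d*(1 - 4*c)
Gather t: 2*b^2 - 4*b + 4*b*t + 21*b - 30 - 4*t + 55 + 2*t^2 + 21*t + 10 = 2*b^2 + 17*b + 2*t^2 + t*(4*b + 17) + 35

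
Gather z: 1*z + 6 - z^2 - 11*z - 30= -z^2 - 10*z - 24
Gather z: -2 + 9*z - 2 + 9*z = 18*z - 4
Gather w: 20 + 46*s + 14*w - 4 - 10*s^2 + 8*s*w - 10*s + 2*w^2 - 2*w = -10*s^2 + 36*s + 2*w^2 + w*(8*s + 12) + 16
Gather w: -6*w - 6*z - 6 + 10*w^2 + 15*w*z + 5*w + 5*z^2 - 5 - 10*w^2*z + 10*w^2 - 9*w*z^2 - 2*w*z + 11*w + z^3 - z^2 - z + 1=w^2*(20 - 10*z) + w*(-9*z^2 + 13*z + 10) + z^3 + 4*z^2 - 7*z - 10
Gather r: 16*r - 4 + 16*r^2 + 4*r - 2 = 16*r^2 + 20*r - 6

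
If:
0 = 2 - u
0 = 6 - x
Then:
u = 2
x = 6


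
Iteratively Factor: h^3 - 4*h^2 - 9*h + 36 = (h - 4)*(h^2 - 9) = (h - 4)*(h - 3)*(h + 3)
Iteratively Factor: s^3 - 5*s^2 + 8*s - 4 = (s - 2)*(s^2 - 3*s + 2) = (s - 2)^2*(s - 1)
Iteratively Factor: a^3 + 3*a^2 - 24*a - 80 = (a + 4)*(a^2 - a - 20) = (a + 4)^2*(a - 5)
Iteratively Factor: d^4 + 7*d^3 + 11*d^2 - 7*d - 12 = (d + 4)*(d^3 + 3*d^2 - d - 3) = (d - 1)*(d + 4)*(d^2 + 4*d + 3) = (d - 1)*(d + 1)*(d + 4)*(d + 3)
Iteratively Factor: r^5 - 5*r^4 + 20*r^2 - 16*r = (r)*(r^4 - 5*r^3 + 20*r - 16) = r*(r - 2)*(r^3 - 3*r^2 - 6*r + 8) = r*(r - 2)*(r + 2)*(r^2 - 5*r + 4) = r*(r - 2)*(r - 1)*(r + 2)*(r - 4)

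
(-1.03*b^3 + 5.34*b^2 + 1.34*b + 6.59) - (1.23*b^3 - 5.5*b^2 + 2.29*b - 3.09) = -2.26*b^3 + 10.84*b^2 - 0.95*b + 9.68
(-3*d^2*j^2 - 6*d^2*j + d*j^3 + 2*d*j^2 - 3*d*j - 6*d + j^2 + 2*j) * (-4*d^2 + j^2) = 12*d^4*j^2 + 24*d^4*j - 4*d^3*j^3 - 8*d^3*j^2 + 12*d^3*j + 24*d^3 - 3*d^2*j^4 - 6*d^2*j^3 - 4*d^2*j^2 - 8*d^2*j + d*j^5 + 2*d*j^4 - 3*d*j^3 - 6*d*j^2 + j^4 + 2*j^3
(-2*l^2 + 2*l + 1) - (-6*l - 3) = -2*l^2 + 8*l + 4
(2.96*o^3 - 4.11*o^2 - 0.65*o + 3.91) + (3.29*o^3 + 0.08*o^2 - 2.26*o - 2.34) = 6.25*o^3 - 4.03*o^2 - 2.91*o + 1.57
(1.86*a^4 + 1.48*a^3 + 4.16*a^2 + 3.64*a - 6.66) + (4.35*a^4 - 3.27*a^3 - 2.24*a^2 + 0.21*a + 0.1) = 6.21*a^4 - 1.79*a^3 + 1.92*a^2 + 3.85*a - 6.56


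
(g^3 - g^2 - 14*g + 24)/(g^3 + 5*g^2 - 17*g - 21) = (g^2 + 2*g - 8)/(g^2 + 8*g + 7)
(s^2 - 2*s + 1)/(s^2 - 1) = (s - 1)/(s + 1)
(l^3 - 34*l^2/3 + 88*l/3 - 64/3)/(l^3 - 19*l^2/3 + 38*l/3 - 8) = (l - 8)/(l - 3)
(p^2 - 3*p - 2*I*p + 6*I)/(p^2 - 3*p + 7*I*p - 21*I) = (p - 2*I)/(p + 7*I)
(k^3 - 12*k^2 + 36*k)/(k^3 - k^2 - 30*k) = (k - 6)/(k + 5)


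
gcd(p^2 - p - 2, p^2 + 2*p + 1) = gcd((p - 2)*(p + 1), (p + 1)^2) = p + 1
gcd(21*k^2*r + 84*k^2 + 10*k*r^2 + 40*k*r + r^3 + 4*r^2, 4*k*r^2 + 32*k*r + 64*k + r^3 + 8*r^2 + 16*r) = r + 4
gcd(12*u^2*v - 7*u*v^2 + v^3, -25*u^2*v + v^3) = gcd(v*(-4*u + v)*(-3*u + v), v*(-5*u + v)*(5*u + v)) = v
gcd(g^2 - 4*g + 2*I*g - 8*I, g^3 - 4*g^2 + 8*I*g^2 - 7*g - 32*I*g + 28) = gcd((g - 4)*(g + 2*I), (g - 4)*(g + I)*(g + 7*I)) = g - 4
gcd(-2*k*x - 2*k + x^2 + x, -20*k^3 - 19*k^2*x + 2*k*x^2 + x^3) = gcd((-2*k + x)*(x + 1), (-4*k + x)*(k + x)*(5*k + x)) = 1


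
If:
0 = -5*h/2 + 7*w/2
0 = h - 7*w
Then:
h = 0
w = 0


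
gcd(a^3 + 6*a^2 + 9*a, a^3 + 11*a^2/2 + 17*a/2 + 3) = a + 3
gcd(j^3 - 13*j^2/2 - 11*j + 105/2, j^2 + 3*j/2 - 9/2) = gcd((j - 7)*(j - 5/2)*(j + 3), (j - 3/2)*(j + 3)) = j + 3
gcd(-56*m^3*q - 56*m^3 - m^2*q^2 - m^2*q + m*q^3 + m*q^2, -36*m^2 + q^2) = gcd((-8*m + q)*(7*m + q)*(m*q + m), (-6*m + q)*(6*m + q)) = 1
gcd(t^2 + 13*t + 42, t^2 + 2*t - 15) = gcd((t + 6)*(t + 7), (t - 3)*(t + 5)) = 1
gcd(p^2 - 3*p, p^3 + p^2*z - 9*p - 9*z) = p - 3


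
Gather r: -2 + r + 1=r - 1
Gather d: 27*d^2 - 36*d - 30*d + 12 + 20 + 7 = 27*d^2 - 66*d + 39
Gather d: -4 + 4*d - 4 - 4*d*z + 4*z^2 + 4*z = d*(4 - 4*z) + 4*z^2 + 4*z - 8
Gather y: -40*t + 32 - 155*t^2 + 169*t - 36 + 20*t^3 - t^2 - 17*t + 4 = 20*t^3 - 156*t^2 + 112*t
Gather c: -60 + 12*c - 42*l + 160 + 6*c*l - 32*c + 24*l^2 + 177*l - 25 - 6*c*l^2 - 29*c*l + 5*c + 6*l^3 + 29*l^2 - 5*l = c*(-6*l^2 - 23*l - 15) + 6*l^3 + 53*l^2 + 130*l + 75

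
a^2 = a^2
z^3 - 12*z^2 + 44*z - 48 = (z - 6)*(z - 4)*(z - 2)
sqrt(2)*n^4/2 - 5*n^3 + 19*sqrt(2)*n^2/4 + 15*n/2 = n*(n - 3*sqrt(2))*(n - 5*sqrt(2)/2)*(sqrt(2)*n/2 + 1/2)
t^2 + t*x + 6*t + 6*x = (t + 6)*(t + x)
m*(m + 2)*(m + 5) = m^3 + 7*m^2 + 10*m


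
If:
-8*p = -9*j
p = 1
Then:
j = 8/9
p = 1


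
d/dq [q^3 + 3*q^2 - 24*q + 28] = 3*q^2 + 6*q - 24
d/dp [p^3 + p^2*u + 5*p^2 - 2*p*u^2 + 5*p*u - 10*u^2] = 3*p^2 + 2*p*u + 10*p - 2*u^2 + 5*u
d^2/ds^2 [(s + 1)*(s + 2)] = 2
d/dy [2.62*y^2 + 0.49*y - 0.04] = 5.24*y + 0.49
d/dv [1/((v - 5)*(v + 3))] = 2*(1 - v)/(v^4 - 4*v^3 - 26*v^2 + 60*v + 225)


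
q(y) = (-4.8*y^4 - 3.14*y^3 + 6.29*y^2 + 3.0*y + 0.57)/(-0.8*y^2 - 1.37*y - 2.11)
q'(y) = (1.6*y + 1.37)*(-4.8*y^4 - 3.14*y^3 + 6.29*y^2 + 3.0*y + 0.57)/(-0.8*y^2 - 1.37*y - 2.11)^2 + (-19.2*y^3 - 9.42*y^2 + 12.58*y + 3.0)/(-0.8*y^2 - 1.37*y - 2.11) = (7.68*y^5 + 22.24*y^4 + 49.1156*y^3 + 13.6589*y^2 - 25.6318*y - 5.5491)/(0.64*y^4 + 2.192*y^3 + 5.2529*y^2 + 5.7814*y + 4.4521)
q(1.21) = 0.49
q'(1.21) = 5.66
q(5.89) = 162.98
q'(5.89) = 63.63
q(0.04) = -0.32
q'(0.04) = -1.40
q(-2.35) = 23.39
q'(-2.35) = -34.67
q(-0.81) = -1.23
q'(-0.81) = 2.14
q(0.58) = -1.03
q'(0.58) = -0.32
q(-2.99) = 48.76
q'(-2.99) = -44.13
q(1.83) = 6.30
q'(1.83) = 13.17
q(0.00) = -0.27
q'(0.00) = -1.25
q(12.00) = 777.69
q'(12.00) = 137.44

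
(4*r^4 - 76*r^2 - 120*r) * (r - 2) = 4*r^5 - 8*r^4 - 76*r^3 + 32*r^2 + 240*r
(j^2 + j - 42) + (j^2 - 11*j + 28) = 2*j^2 - 10*j - 14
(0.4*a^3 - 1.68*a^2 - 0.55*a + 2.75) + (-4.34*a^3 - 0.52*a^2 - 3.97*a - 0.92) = -3.94*a^3 - 2.2*a^2 - 4.52*a + 1.83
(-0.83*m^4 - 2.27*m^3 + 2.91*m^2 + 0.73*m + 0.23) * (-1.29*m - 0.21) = 1.0707*m^5 + 3.1026*m^4 - 3.2772*m^3 - 1.5528*m^2 - 0.45*m - 0.0483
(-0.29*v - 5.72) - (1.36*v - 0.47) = -1.65*v - 5.25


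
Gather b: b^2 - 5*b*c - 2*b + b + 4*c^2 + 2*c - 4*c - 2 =b^2 + b*(-5*c - 1) + 4*c^2 - 2*c - 2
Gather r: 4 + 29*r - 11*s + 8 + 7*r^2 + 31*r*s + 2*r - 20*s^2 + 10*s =7*r^2 + r*(31*s + 31) - 20*s^2 - s + 12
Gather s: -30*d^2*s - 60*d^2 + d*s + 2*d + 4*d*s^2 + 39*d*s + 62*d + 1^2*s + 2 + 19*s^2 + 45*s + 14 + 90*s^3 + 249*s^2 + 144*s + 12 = -60*d^2 + 64*d + 90*s^3 + s^2*(4*d + 268) + s*(-30*d^2 + 40*d + 190) + 28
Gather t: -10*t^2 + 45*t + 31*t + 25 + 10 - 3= -10*t^2 + 76*t + 32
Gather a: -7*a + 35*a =28*a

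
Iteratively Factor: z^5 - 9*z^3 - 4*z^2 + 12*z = (z + 2)*(z^4 - 2*z^3 - 5*z^2 + 6*z) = (z + 2)^2*(z^3 - 4*z^2 + 3*z) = z*(z + 2)^2*(z^2 - 4*z + 3) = z*(z - 3)*(z + 2)^2*(z - 1)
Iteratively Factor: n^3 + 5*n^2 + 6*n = (n + 2)*(n^2 + 3*n) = (n + 2)*(n + 3)*(n)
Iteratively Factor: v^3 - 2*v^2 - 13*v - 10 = (v - 5)*(v^2 + 3*v + 2) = (v - 5)*(v + 2)*(v + 1)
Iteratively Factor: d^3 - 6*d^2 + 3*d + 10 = (d + 1)*(d^2 - 7*d + 10) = (d - 2)*(d + 1)*(d - 5)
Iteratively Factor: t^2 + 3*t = (t)*(t + 3)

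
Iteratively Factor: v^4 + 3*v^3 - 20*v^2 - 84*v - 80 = (v - 5)*(v^3 + 8*v^2 + 20*v + 16) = (v - 5)*(v + 2)*(v^2 + 6*v + 8) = (v - 5)*(v + 2)*(v + 4)*(v + 2)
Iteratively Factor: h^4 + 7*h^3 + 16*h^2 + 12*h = (h + 2)*(h^3 + 5*h^2 + 6*h) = h*(h + 2)*(h^2 + 5*h + 6) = h*(h + 2)^2*(h + 3)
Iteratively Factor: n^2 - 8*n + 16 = (n - 4)*(n - 4)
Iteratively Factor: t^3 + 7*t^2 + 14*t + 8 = (t + 2)*(t^2 + 5*t + 4) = (t + 2)*(t + 4)*(t + 1)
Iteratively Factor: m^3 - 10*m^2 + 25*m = (m)*(m^2 - 10*m + 25) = m*(m - 5)*(m - 5)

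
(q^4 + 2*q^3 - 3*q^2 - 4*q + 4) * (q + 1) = q^5 + 3*q^4 - q^3 - 7*q^2 + 4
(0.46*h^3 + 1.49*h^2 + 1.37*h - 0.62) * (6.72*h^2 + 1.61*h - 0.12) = 3.0912*h^5 + 10.7534*h^4 + 11.5501*h^3 - 2.1395*h^2 - 1.1626*h + 0.0744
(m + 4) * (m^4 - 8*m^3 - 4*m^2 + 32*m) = m^5 - 4*m^4 - 36*m^3 + 16*m^2 + 128*m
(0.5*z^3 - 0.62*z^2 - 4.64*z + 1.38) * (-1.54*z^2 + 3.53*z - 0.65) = -0.77*z^5 + 2.7198*z^4 + 4.632*z^3 - 18.1014*z^2 + 7.8874*z - 0.897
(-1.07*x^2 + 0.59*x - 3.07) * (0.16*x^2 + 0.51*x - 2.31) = -0.1712*x^4 - 0.4513*x^3 + 2.2814*x^2 - 2.9286*x + 7.0917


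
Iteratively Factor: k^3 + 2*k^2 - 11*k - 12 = (k + 1)*(k^2 + k - 12) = (k - 3)*(k + 1)*(k + 4)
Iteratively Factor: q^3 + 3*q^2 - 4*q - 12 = (q + 3)*(q^2 - 4) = (q - 2)*(q + 3)*(q + 2)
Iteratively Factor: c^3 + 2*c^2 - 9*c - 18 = (c + 3)*(c^2 - c - 6) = (c - 3)*(c + 3)*(c + 2)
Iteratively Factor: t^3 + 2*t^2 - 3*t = (t + 3)*(t^2 - t) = (t - 1)*(t + 3)*(t)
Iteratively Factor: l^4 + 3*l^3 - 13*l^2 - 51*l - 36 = (l + 3)*(l^3 - 13*l - 12) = (l + 3)^2*(l^2 - 3*l - 4) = (l - 4)*(l + 3)^2*(l + 1)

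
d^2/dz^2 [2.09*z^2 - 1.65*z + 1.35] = 4.18000000000000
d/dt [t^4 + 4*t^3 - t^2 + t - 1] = 4*t^3 + 12*t^2 - 2*t + 1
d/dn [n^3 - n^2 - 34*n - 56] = 3*n^2 - 2*n - 34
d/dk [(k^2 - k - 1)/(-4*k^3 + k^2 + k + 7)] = ((2*k - 1)*(-4*k^3 + k^2 + k + 7) + (-12*k^2 + 2*k + 1)*(-k^2 + k + 1))/(-4*k^3 + k^2 + k + 7)^2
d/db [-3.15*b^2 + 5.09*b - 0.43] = 5.09 - 6.3*b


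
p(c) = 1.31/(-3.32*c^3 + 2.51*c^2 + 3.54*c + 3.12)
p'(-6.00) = 0.00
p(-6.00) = 0.00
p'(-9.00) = 0.00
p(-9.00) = 0.00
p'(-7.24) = 0.00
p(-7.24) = 0.00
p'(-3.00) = 0.01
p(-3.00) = 0.01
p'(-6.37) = 0.00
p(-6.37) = 0.00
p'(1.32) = 0.46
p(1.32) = 0.29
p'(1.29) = 0.38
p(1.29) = 0.28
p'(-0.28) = -0.31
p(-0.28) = 0.55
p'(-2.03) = 0.05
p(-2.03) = 0.04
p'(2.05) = 0.62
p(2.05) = -0.17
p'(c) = 1.31*(9.96*c^2 - 5.02*c - 3.54)/(-3.32*c^3 + 2.51*c^2 + 3.54*c + 3.12)^2 = (13.0476*c^2 - 6.5762*c - 4.6374)/(-3.32*c^3 + 2.51*c^2 + 3.54*c + 3.12)^2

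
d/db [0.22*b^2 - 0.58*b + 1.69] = 0.44*b - 0.58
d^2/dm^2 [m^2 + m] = 2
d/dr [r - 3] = 1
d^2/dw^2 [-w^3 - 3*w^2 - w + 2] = -6*w - 6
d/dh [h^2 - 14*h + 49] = 2*h - 14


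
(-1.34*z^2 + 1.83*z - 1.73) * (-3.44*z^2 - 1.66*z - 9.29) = 4.6096*z^4 - 4.0708*z^3 + 15.362*z^2 - 14.1289*z + 16.0717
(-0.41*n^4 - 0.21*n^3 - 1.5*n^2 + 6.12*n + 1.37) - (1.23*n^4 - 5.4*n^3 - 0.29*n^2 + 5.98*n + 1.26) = -1.64*n^4 + 5.19*n^3 - 1.21*n^2 + 0.14*n + 0.11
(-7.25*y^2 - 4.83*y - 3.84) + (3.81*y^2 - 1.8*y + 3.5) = -3.44*y^2 - 6.63*y - 0.34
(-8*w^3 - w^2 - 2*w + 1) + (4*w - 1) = -8*w^3 - w^2 + 2*w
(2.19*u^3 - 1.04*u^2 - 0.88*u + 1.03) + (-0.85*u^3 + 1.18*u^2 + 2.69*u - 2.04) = 1.34*u^3 + 0.14*u^2 + 1.81*u - 1.01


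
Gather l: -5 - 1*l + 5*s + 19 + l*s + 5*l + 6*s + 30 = l*(s + 4) + 11*s + 44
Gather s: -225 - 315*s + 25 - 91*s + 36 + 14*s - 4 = -392*s - 168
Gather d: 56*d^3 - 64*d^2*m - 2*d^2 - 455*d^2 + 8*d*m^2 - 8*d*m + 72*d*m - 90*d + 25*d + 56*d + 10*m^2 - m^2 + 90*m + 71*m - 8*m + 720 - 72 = 56*d^3 + d^2*(-64*m - 457) + d*(8*m^2 + 64*m - 9) + 9*m^2 + 153*m + 648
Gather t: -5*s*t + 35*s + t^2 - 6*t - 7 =35*s + t^2 + t*(-5*s - 6) - 7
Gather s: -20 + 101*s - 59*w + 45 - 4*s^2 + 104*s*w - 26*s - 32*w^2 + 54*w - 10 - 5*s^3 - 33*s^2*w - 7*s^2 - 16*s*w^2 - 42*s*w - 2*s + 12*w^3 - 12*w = -5*s^3 + s^2*(-33*w - 11) + s*(-16*w^2 + 62*w + 73) + 12*w^3 - 32*w^2 - 17*w + 15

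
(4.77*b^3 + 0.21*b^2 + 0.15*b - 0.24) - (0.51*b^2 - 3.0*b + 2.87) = 4.77*b^3 - 0.3*b^2 + 3.15*b - 3.11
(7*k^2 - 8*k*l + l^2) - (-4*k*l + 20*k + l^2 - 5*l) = 7*k^2 - 4*k*l - 20*k + 5*l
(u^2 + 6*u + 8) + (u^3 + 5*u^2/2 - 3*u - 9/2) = u^3 + 7*u^2/2 + 3*u + 7/2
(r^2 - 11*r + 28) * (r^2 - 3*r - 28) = r^4 - 14*r^3 + 33*r^2 + 224*r - 784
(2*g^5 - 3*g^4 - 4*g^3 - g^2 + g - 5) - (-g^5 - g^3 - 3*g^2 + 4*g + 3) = 3*g^5 - 3*g^4 - 3*g^3 + 2*g^2 - 3*g - 8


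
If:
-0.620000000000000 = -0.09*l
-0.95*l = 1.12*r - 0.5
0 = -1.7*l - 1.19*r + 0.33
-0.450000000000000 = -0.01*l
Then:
No Solution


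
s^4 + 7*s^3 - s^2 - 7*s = s*(s - 1)*(s + 1)*(s + 7)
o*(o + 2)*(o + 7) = o^3 + 9*o^2 + 14*o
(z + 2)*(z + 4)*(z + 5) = z^3 + 11*z^2 + 38*z + 40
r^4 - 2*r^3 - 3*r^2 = r^2*(r - 3)*(r + 1)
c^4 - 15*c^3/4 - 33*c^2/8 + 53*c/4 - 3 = (c - 4)*(c - 3/2)*(c - 1/4)*(c + 2)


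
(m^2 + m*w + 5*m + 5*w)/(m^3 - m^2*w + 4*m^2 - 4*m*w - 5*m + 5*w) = (-m - w)/(-m^2 + m*w + m - w)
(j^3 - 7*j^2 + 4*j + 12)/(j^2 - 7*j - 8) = (j^2 - 8*j + 12)/(j - 8)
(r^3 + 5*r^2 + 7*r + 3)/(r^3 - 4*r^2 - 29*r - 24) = (r + 1)/(r - 8)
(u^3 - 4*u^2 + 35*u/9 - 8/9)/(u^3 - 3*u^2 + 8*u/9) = (u - 1)/u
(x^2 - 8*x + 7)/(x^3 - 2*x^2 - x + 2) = (x - 7)/(x^2 - x - 2)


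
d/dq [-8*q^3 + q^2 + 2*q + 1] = -24*q^2 + 2*q + 2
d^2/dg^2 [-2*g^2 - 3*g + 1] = -4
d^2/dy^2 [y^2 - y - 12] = 2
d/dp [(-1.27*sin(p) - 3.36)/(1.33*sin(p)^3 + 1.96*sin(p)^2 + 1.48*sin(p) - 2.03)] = (3.3782*sin(p)^3 + 15.8956*sin(p)^2 + 13.1712*sin(p) + 7.5509)*cos(p)/(1.7689*sin(p)^6 + 5.2136*sin(p)^5 + 7.7784*sin(p)^4 + 0.4018*sin(p)^3 - 5.7672*sin(p)^2 - 6.0088*sin(p) + 4.1209)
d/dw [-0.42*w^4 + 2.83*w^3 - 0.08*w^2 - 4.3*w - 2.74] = -1.68*w^3 + 8.49*w^2 - 0.16*w - 4.3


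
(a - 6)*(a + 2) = a^2 - 4*a - 12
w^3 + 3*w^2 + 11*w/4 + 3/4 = (w + 1/2)*(w + 1)*(w + 3/2)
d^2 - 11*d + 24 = (d - 8)*(d - 3)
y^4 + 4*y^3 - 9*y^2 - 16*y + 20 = (y - 2)*(y - 1)*(y + 2)*(y + 5)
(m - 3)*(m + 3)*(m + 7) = m^3 + 7*m^2 - 9*m - 63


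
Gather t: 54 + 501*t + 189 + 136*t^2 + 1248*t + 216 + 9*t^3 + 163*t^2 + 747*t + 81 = 9*t^3 + 299*t^2 + 2496*t + 540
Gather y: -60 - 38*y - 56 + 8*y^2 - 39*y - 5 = 8*y^2 - 77*y - 121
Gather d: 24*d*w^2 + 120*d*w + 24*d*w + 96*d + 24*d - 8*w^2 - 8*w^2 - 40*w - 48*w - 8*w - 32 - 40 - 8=d*(24*w^2 + 144*w + 120) - 16*w^2 - 96*w - 80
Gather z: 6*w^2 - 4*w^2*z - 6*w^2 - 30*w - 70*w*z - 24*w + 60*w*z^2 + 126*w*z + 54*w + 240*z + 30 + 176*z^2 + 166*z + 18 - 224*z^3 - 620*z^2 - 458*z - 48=-224*z^3 + z^2*(60*w - 444) + z*(-4*w^2 + 56*w - 52)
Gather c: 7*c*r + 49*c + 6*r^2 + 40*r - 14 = c*(7*r + 49) + 6*r^2 + 40*r - 14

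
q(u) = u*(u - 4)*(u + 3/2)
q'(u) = u*(u - 4) + u*(u + 3/2) + (u - 4)*(u + 3/2) = 3*u^2 - 5*u - 6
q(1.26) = -9.53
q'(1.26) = -7.54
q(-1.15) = 2.07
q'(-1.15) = 3.72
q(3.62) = -7.04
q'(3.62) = 15.21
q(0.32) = -2.14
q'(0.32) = -7.29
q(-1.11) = 2.21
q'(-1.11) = 3.25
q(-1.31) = 1.32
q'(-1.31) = 5.70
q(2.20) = -14.65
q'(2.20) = -2.48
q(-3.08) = -34.45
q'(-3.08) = 37.86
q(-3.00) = -31.50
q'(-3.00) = 36.00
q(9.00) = 472.50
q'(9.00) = 192.00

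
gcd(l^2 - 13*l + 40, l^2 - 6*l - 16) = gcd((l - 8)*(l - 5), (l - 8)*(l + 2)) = l - 8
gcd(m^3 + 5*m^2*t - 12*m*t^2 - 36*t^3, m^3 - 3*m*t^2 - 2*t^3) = 1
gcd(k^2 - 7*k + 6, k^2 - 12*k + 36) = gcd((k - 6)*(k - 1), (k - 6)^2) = k - 6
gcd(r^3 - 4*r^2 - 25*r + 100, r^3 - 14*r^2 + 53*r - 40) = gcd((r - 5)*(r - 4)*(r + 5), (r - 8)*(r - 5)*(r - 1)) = r - 5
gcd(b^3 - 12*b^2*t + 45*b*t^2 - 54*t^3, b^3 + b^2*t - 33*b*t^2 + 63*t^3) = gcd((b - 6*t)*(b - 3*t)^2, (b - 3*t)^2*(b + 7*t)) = b^2 - 6*b*t + 9*t^2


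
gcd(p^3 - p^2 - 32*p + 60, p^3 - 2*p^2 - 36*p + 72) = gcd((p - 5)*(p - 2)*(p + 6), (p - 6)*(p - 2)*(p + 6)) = p^2 + 4*p - 12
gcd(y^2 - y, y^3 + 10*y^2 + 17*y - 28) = y - 1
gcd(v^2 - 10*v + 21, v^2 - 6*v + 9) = v - 3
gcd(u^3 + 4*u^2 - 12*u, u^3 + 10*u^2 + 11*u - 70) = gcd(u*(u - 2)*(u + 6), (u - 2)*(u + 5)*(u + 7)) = u - 2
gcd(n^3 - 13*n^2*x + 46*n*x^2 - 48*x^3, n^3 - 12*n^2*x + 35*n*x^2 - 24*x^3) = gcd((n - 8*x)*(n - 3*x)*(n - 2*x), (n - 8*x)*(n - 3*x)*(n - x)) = n^2 - 11*n*x + 24*x^2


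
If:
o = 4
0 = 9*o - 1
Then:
No Solution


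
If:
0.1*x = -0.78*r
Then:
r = -0.128205128205128*x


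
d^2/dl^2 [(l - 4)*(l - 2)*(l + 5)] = 6*l - 2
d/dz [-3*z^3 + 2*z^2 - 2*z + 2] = -9*z^2 + 4*z - 2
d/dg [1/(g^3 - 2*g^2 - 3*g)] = (-3*g^2 + 4*g + 3)/(g^2*(-g^2 + 2*g + 3)^2)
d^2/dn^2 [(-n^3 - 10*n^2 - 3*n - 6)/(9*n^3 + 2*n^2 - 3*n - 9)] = 18*(-88*n^6 - 90*n^5 - 486*n^4 - 746*n^3 - 185*n^2 - 195*n - 99)/(729*n^9 + 486*n^8 - 621*n^7 - 2503*n^6 - 765*n^5 + 1404*n^4 + 2484*n^3 + 243*n^2 - 729*n - 729)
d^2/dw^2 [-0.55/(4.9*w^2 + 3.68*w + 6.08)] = (26.411*w^2 + 19.8352*w - 0.55*(9.8*w + 3.68)*(19.6*w + 7.36) + 32.7712)/(4.9*w^2 + 3.68*w + 6.08)^3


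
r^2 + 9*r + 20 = (r + 4)*(r + 5)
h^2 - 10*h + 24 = (h - 6)*(h - 4)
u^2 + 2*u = u*(u + 2)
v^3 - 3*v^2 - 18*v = v*(v - 6)*(v + 3)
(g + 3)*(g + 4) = g^2 + 7*g + 12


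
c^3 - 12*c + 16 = (c - 2)^2*(c + 4)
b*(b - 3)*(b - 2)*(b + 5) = b^4 - 19*b^2 + 30*b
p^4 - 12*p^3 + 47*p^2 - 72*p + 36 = (p - 6)*(p - 3)*(p - 2)*(p - 1)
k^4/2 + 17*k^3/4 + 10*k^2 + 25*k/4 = k*(k/2 + 1/2)*(k + 5/2)*(k + 5)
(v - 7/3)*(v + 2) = v^2 - v/3 - 14/3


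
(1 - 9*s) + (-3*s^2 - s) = -3*s^2 - 10*s + 1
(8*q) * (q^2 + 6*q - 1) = 8*q^3 + 48*q^2 - 8*q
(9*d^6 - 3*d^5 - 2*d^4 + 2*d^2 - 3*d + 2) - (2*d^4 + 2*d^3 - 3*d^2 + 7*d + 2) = 9*d^6 - 3*d^5 - 4*d^4 - 2*d^3 + 5*d^2 - 10*d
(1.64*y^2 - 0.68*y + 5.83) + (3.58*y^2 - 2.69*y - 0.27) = 5.22*y^2 - 3.37*y + 5.56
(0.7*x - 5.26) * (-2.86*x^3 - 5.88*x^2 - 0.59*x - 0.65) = -2.002*x^4 + 10.9276*x^3 + 30.5158*x^2 + 2.6484*x + 3.419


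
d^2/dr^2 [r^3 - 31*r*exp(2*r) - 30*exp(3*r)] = -124*r*exp(2*r) + 6*r - 270*exp(3*r) - 124*exp(2*r)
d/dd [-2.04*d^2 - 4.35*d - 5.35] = -4.08*d - 4.35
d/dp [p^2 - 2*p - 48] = 2*p - 2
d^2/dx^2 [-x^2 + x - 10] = -2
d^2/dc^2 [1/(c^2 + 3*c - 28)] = 2*(-c^2 - 3*c + (2*c + 3)^2 + 28)/(c^2 + 3*c - 28)^3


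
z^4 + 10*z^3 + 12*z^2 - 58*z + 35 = (z - 1)^2*(z + 5)*(z + 7)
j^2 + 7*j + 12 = (j + 3)*(j + 4)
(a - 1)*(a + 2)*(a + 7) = a^3 + 8*a^2 + 5*a - 14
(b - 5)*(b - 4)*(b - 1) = b^3 - 10*b^2 + 29*b - 20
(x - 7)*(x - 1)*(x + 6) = x^3 - 2*x^2 - 41*x + 42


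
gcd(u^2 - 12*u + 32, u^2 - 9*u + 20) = u - 4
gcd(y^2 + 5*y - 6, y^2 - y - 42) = y + 6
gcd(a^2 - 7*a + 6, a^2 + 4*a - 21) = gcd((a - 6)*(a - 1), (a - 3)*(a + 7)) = 1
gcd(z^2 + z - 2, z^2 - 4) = z + 2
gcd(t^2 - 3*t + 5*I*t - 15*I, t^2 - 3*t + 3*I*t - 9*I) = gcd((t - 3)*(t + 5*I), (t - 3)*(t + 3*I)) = t - 3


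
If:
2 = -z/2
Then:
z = -4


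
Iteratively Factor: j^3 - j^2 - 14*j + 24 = (j - 3)*(j^2 + 2*j - 8) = (j - 3)*(j - 2)*(j + 4)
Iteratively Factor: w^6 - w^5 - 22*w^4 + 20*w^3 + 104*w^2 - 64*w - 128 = (w - 2)*(w^5 + w^4 - 20*w^3 - 20*w^2 + 64*w + 64) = (w - 2)^2*(w^4 + 3*w^3 - 14*w^2 - 48*w - 32) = (w - 2)^2*(w + 1)*(w^3 + 2*w^2 - 16*w - 32) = (w - 4)*(w - 2)^2*(w + 1)*(w^2 + 6*w + 8) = (w - 4)*(w - 2)^2*(w + 1)*(w + 4)*(w + 2)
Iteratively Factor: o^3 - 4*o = (o - 2)*(o^2 + 2*o) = (o - 2)*(o + 2)*(o)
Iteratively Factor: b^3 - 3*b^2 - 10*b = (b - 5)*(b^2 + 2*b) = b*(b - 5)*(b + 2)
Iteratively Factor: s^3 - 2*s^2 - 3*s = (s - 3)*(s^2 + s) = s*(s - 3)*(s + 1)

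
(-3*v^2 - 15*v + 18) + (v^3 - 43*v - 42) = v^3 - 3*v^2 - 58*v - 24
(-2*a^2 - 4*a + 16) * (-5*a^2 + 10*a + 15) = 10*a^4 - 150*a^2 + 100*a + 240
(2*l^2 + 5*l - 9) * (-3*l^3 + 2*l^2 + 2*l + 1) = -6*l^5 - 11*l^4 + 41*l^3 - 6*l^2 - 13*l - 9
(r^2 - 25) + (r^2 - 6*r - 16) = 2*r^2 - 6*r - 41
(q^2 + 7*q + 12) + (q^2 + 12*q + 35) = 2*q^2 + 19*q + 47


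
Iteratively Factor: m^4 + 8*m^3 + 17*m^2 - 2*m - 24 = (m + 3)*(m^3 + 5*m^2 + 2*m - 8) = (m + 3)*(m + 4)*(m^2 + m - 2) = (m - 1)*(m + 3)*(m + 4)*(m + 2)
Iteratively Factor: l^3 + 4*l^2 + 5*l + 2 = (l + 2)*(l^2 + 2*l + 1) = (l + 1)*(l + 2)*(l + 1)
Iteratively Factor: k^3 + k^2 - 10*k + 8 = (k - 1)*(k^2 + 2*k - 8) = (k - 1)*(k + 4)*(k - 2)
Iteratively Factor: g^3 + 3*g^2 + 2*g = (g)*(g^2 + 3*g + 2) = g*(g + 1)*(g + 2)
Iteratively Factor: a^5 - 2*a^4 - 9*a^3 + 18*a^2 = (a + 3)*(a^4 - 5*a^3 + 6*a^2) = (a - 3)*(a + 3)*(a^3 - 2*a^2) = (a - 3)*(a - 2)*(a + 3)*(a^2) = a*(a - 3)*(a - 2)*(a + 3)*(a)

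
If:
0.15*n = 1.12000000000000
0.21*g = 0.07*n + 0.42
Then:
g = 4.49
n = 7.47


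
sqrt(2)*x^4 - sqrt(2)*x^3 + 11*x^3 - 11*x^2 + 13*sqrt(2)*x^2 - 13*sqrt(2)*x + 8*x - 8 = (x - 1)*(x + sqrt(2))*(x + 4*sqrt(2))*(sqrt(2)*x + 1)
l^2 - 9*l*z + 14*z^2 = (l - 7*z)*(l - 2*z)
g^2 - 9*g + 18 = (g - 6)*(g - 3)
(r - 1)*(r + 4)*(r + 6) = r^3 + 9*r^2 + 14*r - 24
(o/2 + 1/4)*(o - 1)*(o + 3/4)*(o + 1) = o^4/2 + 5*o^3/8 - 5*o^2/16 - 5*o/8 - 3/16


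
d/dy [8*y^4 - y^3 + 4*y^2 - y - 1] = 32*y^3 - 3*y^2 + 8*y - 1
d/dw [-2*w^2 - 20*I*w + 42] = -4*w - 20*I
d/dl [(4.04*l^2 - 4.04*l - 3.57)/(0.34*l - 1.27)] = (1.3736*l^2 - 10.2616*l + 6.3446)/(0.1156*l^2 - 0.8636*l + 1.6129)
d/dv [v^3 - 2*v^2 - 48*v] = 3*v^2 - 4*v - 48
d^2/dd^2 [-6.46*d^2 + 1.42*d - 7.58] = -12.9200000000000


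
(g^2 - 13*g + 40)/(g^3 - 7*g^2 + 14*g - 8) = (g^2 - 13*g + 40)/(g^3 - 7*g^2 + 14*g - 8)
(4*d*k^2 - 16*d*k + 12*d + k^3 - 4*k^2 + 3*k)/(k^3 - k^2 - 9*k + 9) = (4*d + k)/(k + 3)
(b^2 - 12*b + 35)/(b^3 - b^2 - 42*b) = (b - 5)/(b*(b + 6))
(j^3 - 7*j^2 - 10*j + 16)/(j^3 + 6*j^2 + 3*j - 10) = (j - 8)/(j + 5)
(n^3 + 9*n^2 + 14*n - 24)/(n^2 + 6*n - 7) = (n^2 + 10*n + 24)/(n + 7)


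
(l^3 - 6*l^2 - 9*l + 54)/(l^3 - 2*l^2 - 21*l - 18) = (l - 3)/(l + 1)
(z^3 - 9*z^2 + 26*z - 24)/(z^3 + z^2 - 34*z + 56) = (z - 3)/(z + 7)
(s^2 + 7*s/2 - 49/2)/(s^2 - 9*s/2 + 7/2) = (s + 7)/(s - 1)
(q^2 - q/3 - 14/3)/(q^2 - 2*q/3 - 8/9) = 3*(-3*q^2 + q + 14)/(-9*q^2 + 6*q + 8)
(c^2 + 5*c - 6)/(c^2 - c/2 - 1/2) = 2*(c + 6)/(2*c + 1)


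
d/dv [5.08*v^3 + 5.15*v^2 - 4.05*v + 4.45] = 15.24*v^2 + 10.3*v - 4.05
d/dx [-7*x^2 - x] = -14*x - 1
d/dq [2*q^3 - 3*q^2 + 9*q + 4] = 6*q^2 - 6*q + 9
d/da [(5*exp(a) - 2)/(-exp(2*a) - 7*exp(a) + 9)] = (5*exp(2*a) - 4*exp(a) + 31)*exp(a)/(exp(4*a) + 14*exp(3*a) + 31*exp(2*a) - 126*exp(a) + 81)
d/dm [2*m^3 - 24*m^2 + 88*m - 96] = 6*m^2 - 48*m + 88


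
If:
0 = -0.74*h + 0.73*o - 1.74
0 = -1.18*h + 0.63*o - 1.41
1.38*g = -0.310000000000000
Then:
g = -0.22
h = 0.17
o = 2.56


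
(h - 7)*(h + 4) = h^2 - 3*h - 28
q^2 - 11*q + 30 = (q - 6)*(q - 5)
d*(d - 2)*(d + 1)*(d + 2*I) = d^4 - d^3 + 2*I*d^3 - 2*d^2 - 2*I*d^2 - 4*I*d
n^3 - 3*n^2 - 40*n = n*(n - 8)*(n + 5)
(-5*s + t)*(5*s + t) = -25*s^2 + t^2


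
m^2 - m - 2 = (m - 2)*(m + 1)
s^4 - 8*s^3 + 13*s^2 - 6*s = s*(s - 6)*(s - 1)^2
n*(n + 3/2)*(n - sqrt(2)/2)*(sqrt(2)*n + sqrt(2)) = sqrt(2)*n^4 - n^3 + 5*sqrt(2)*n^3/2 - 5*n^2/2 + 3*sqrt(2)*n^2/2 - 3*n/2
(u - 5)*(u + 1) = u^2 - 4*u - 5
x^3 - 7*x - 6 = (x - 3)*(x + 1)*(x + 2)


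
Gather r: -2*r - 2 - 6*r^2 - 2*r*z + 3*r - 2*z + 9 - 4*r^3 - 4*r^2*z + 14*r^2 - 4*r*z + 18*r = -4*r^3 + r^2*(8 - 4*z) + r*(19 - 6*z) - 2*z + 7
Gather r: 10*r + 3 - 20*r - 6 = -10*r - 3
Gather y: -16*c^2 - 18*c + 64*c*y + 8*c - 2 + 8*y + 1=-16*c^2 - 10*c + y*(64*c + 8) - 1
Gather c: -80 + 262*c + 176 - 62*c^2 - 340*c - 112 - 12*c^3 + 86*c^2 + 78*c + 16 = -12*c^3 + 24*c^2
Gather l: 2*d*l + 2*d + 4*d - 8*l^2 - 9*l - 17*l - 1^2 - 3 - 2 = 6*d - 8*l^2 + l*(2*d - 26) - 6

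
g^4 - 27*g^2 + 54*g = g*(g - 3)^2*(g + 6)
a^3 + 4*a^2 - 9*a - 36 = (a - 3)*(a + 3)*(a + 4)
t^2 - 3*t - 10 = (t - 5)*(t + 2)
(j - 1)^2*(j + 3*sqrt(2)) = j^3 - 2*j^2 + 3*sqrt(2)*j^2 - 6*sqrt(2)*j + j + 3*sqrt(2)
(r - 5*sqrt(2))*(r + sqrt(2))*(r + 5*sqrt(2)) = r^3 + sqrt(2)*r^2 - 50*r - 50*sqrt(2)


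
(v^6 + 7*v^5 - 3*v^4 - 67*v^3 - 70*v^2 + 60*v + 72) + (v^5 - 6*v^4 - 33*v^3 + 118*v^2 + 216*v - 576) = v^6 + 8*v^5 - 9*v^4 - 100*v^3 + 48*v^2 + 276*v - 504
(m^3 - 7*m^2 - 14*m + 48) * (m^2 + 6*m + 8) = m^5 - m^4 - 48*m^3 - 92*m^2 + 176*m + 384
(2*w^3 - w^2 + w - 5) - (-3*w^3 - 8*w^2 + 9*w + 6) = 5*w^3 + 7*w^2 - 8*w - 11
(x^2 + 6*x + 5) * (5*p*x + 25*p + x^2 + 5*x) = 5*p*x^3 + 55*p*x^2 + 175*p*x + 125*p + x^4 + 11*x^3 + 35*x^2 + 25*x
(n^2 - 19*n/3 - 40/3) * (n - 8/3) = n^3 - 9*n^2 + 32*n/9 + 320/9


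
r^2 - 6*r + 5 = (r - 5)*(r - 1)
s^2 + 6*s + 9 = (s + 3)^2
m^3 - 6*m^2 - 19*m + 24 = (m - 8)*(m - 1)*(m + 3)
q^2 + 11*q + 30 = (q + 5)*(q + 6)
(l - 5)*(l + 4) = l^2 - l - 20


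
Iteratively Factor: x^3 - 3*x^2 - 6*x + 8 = (x + 2)*(x^2 - 5*x + 4) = (x - 1)*(x + 2)*(x - 4)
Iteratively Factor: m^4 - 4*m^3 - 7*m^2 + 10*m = (m + 2)*(m^3 - 6*m^2 + 5*m) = (m - 5)*(m + 2)*(m^2 - m) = m*(m - 5)*(m + 2)*(m - 1)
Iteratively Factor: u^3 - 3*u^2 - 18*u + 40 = (u - 5)*(u^2 + 2*u - 8) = (u - 5)*(u + 4)*(u - 2)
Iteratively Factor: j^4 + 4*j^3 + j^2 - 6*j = (j + 3)*(j^3 + j^2 - 2*j) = (j + 2)*(j + 3)*(j^2 - j) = (j - 1)*(j + 2)*(j + 3)*(j)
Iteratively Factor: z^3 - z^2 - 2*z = (z - 2)*(z^2 + z) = z*(z - 2)*(z + 1)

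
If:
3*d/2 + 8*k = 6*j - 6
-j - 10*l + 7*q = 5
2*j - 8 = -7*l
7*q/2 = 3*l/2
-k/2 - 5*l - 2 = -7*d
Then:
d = -1424/1589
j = 13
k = 14568/1589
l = -18/7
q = -54/49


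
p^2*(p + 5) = p^3 + 5*p^2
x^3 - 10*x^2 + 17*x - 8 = (x - 8)*(x - 1)^2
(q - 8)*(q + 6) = q^2 - 2*q - 48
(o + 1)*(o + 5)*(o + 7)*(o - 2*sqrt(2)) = o^4 - 2*sqrt(2)*o^3 + 13*o^3 - 26*sqrt(2)*o^2 + 47*o^2 - 94*sqrt(2)*o + 35*o - 70*sqrt(2)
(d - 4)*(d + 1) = d^2 - 3*d - 4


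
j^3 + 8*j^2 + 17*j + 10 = (j + 1)*(j + 2)*(j + 5)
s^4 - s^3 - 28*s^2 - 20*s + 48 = (s - 6)*(s - 1)*(s + 2)*(s + 4)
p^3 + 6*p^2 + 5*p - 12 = (p - 1)*(p + 3)*(p + 4)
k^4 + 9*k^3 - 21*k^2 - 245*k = k*(k - 5)*(k + 7)^2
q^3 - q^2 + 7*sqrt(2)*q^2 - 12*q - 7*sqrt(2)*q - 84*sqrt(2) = (q - 4)*(q + 3)*(q + 7*sqrt(2))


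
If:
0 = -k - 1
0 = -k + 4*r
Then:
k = -1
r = -1/4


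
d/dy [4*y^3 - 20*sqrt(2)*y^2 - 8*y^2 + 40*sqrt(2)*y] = 12*y^2 - 40*sqrt(2)*y - 16*y + 40*sqrt(2)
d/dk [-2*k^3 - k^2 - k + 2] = -6*k^2 - 2*k - 1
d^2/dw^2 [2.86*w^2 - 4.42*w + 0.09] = 5.72000000000000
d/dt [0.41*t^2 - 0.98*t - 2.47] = 0.82*t - 0.98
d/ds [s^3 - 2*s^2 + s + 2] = 3*s^2 - 4*s + 1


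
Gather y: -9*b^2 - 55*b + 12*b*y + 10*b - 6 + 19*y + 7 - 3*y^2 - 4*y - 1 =-9*b^2 - 45*b - 3*y^2 + y*(12*b + 15)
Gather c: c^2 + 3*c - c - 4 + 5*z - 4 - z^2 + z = c^2 + 2*c - z^2 + 6*z - 8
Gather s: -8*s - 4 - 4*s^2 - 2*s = -4*s^2 - 10*s - 4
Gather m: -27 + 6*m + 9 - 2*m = 4*m - 18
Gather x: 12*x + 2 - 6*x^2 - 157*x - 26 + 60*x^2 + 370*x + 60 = 54*x^2 + 225*x + 36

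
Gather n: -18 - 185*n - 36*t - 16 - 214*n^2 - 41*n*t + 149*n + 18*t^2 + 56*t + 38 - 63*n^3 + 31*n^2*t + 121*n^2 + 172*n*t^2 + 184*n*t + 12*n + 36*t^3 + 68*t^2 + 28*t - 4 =-63*n^3 + n^2*(31*t - 93) + n*(172*t^2 + 143*t - 24) + 36*t^3 + 86*t^2 + 48*t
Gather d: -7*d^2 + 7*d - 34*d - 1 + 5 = -7*d^2 - 27*d + 4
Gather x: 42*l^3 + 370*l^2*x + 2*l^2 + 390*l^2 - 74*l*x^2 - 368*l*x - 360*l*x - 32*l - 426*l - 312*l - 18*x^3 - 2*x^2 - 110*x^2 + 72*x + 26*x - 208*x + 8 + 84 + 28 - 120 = 42*l^3 + 392*l^2 - 770*l - 18*x^3 + x^2*(-74*l - 112) + x*(370*l^2 - 728*l - 110)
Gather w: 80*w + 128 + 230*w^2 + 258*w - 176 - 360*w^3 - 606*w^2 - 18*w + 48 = -360*w^3 - 376*w^2 + 320*w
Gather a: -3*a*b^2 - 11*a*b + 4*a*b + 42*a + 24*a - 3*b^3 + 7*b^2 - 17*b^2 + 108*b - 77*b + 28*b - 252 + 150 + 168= a*(-3*b^2 - 7*b + 66) - 3*b^3 - 10*b^2 + 59*b + 66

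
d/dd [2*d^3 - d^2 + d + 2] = 6*d^2 - 2*d + 1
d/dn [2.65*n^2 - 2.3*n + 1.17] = 5.3*n - 2.3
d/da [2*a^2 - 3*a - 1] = 4*a - 3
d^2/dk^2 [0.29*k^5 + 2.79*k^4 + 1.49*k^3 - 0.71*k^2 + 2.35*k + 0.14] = 5.8*k^3 + 33.48*k^2 + 8.94*k - 1.42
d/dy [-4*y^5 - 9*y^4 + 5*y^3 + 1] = y^2*(-20*y^2 - 36*y + 15)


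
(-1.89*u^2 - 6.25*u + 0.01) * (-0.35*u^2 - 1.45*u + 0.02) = 0.6615*u^4 + 4.928*u^3 + 9.0212*u^2 - 0.1395*u + 0.0002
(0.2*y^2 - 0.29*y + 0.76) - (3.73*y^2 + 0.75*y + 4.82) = -3.53*y^2 - 1.04*y - 4.06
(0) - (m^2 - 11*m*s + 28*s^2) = -m^2 + 11*m*s - 28*s^2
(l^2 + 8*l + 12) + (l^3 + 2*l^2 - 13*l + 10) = l^3 + 3*l^2 - 5*l + 22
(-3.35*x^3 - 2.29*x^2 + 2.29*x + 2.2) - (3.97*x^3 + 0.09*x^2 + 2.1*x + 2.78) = -7.32*x^3 - 2.38*x^2 + 0.19*x - 0.58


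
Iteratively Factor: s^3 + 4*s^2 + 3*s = (s + 3)*(s^2 + s) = (s + 1)*(s + 3)*(s)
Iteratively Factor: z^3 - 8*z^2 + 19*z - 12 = (z - 4)*(z^2 - 4*z + 3) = (z - 4)*(z - 3)*(z - 1)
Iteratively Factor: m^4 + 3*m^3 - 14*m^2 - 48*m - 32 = (m + 2)*(m^3 + m^2 - 16*m - 16) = (m + 2)*(m + 4)*(m^2 - 3*m - 4) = (m - 4)*(m + 2)*(m + 4)*(m + 1)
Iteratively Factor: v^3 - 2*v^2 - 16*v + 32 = (v - 4)*(v^2 + 2*v - 8) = (v - 4)*(v - 2)*(v + 4)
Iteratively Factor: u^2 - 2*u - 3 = (u - 3)*(u + 1)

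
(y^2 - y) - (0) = y^2 - y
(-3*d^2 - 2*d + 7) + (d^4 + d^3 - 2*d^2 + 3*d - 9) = d^4 + d^3 - 5*d^2 + d - 2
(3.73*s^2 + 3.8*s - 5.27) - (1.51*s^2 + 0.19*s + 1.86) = 2.22*s^2 + 3.61*s - 7.13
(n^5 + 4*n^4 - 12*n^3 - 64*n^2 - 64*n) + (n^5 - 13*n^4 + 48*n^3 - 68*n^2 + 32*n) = 2*n^5 - 9*n^4 + 36*n^3 - 132*n^2 - 32*n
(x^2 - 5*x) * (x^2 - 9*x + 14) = x^4 - 14*x^3 + 59*x^2 - 70*x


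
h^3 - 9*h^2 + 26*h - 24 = (h - 4)*(h - 3)*(h - 2)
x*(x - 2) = x^2 - 2*x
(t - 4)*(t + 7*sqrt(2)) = t^2 - 4*t + 7*sqrt(2)*t - 28*sqrt(2)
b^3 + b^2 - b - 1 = (b - 1)*(b + 1)^2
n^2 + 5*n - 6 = (n - 1)*(n + 6)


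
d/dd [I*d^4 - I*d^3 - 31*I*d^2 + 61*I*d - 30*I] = I*(4*d^3 - 3*d^2 - 62*d + 61)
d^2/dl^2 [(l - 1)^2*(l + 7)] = 6*l + 10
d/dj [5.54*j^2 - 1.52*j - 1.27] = 11.08*j - 1.52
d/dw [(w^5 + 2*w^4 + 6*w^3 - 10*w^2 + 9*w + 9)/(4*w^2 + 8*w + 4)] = (3*w^5 + 9*w^4 + 14*w^3 + 18*w^2 - 29*w - 9)/(4*(w^3 + 3*w^2 + 3*w + 1))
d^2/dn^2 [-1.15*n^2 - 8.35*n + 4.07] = -2.30000000000000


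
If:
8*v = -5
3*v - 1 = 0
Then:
No Solution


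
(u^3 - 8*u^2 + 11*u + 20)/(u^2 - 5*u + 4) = (u^2 - 4*u - 5)/(u - 1)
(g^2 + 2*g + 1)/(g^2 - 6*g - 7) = (g + 1)/(g - 7)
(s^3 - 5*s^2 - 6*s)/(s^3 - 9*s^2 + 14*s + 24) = s/(s - 4)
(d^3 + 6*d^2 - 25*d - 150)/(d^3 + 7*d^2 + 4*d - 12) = (d^2 - 25)/(d^2 + d - 2)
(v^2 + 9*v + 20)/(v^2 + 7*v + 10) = (v + 4)/(v + 2)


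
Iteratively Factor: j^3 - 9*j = (j - 3)*(j^2 + 3*j) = j*(j - 3)*(j + 3)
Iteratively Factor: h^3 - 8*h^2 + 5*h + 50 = (h + 2)*(h^2 - 10*h + 25) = (h - 5)*(h + 2)*(h - 5)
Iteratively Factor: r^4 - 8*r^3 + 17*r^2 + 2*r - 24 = (r - 2)*(r^3 - 6*r^2 + 5*r + 12) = (r - 4)*(r - 2)*(r^2 - 2*r - 3) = (r - 4)*(r - 2)*(r + 1)*(r - 3)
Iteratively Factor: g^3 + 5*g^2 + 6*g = (g + 3)*(g^2 + 2*g) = g*(g + 3)*(g + 2)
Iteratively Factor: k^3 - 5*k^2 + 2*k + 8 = (k + 1)*(k^2 - 6*k + 8) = (k - 2)*(k + 1)*(k - 4)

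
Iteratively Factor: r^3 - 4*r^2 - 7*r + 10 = (r + 2)*(r^2 - 6*r + 5) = (r - 5)*(r + 2)*(r - 1)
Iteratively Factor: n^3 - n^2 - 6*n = (n)*(n^2 - n - 6) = n*(n + 2)*(n - 3)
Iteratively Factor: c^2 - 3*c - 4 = (c + 1)*(c - 4)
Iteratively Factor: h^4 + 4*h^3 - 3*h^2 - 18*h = (h + 3)*(h^3 + h^2 - 6*h) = (h - 2)*(h + 3)*(h^2 + 3*h) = (h - 2)*(h + 3)^2*(h)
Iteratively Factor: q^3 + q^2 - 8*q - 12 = (q - 3)*(q^2 + 4*q + 4) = (q - 3)*(q + 2)*(q + 2)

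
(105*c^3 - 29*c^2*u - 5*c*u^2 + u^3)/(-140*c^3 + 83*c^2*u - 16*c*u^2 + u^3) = (-15*c^2 + 2*c*u + u^2)/(20*c^2 - 9*c*u + u^2)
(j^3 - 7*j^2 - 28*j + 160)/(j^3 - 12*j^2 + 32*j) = (j + 5)/j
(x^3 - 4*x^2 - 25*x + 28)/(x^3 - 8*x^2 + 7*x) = (x + 4)/x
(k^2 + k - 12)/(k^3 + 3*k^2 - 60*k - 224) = (k - 3)/(k^2 - k - 56)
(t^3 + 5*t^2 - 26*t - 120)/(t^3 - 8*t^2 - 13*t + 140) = (t + 6)/(t - 7)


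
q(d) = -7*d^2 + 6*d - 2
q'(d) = 6 - 14*d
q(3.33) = -59.64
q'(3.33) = -40.62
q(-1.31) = -21.87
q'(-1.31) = 24.34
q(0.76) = -1.48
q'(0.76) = -4.64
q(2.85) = -41.76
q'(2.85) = -33.90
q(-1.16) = -18.38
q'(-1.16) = 22.24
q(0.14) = -1.30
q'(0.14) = 4.04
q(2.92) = -44.16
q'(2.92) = -34.88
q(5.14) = -156.10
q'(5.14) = -65.96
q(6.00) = -218.00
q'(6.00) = -78.00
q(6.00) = -218.00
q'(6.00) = -78.00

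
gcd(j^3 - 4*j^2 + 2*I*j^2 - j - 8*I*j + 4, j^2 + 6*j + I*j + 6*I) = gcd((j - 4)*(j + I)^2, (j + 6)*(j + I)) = j + I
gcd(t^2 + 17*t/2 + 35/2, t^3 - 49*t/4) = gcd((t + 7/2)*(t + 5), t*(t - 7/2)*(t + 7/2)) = t + 7/2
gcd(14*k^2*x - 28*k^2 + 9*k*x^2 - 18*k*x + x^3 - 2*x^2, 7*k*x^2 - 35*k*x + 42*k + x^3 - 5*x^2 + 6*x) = 7*k*x - 14*k + x^2 - 2*x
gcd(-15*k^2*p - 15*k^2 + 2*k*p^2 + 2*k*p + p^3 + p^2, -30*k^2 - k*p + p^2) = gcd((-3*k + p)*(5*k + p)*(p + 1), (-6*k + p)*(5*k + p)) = 5*k + p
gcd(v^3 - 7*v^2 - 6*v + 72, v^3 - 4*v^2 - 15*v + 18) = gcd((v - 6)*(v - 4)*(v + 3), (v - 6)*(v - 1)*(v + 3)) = v^2 - 3*v - 18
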